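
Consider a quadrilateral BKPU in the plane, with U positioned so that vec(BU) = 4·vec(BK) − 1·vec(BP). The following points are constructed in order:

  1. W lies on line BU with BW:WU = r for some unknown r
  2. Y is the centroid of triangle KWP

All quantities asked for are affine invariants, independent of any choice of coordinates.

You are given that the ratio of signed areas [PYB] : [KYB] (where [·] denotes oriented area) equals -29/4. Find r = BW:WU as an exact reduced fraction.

r = 5/4

Choose coordinates B = (0, 0), K = (1, 0), P = (0, 1), U = (4, -1).
1. With BW:WU = r, write λ = r/(r+1) so W = B + λ·(U−B); W is affine-linear in λ
2. Y is the centroid of triangle KWP ⇒ Y is an affine combination of earlier points and hence also affine-linear in λ
Every point depending on W is an affine combination of W and λ-independent points, so each such coordinate is linear in λ; the λ² term in each signed area is a multiple of (U−B)×(U−B) = 0, so 2·[PYB] and 2·[KYB] are each linear in λ. Evaluating at λ=0 and λ=1:
  2·[PYB] = -4/3·λ − 1/3,   2·[KYB] = -1/3·λ + 1/3
So [PYB]:[KYB] = (-4/3·λ − 1/3) / (-1/3·λ + 1/3). Setting this equal to -29/4:
  -4/3·λ − 1/3 = -29/4·(-1/3·λ + 1/3)  ⇒  λ = 5/9
Then r = λ/(1−λ) = (5/9)/(4/9) = 5/4. Check: with r = 5/4, W = (20/9, -5/9) and [PYB]:[KYB] = -29/4 as required.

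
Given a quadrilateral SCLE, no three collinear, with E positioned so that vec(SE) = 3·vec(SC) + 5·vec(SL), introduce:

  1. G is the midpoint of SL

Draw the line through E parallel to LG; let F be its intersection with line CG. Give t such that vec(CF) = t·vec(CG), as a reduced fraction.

Set S = (0, 0), C = (1, 0), L = (0, 1), E = (3, 5); any affine frame gives the same invariant.
1. G is the midpoint of SL ⇒ G = (0, 1/2)
through E parallel to LG: direction (0, -1/2); meets CG at F = (3, -1)
F = C + t·(G−C) with t = -2

t = -2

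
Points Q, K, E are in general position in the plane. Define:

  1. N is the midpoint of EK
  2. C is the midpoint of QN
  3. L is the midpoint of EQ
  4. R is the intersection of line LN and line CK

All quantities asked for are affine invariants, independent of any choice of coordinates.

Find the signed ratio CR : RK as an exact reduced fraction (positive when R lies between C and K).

Assign Q = (0, 0), K = (1, 0), E = (0, 1) — the answer is frame-independent, so this choice is without loss of generality.
1. N is the midpoint of EK ⇒ N = (1/2, 1/2)
2. C is the midpoint of QN ⇒ C = (1/4, 1/4)
3. L is the midpoint of EQ ⇒ L = (0, 1/2)
4. R is the intersection of line LN and line CK ⇒ R = (-1/2, 1/2)
R = C + t·(K−C) with t = -1, so CR:RK = t:(1−t) = -1:2

CR:RK = -1/2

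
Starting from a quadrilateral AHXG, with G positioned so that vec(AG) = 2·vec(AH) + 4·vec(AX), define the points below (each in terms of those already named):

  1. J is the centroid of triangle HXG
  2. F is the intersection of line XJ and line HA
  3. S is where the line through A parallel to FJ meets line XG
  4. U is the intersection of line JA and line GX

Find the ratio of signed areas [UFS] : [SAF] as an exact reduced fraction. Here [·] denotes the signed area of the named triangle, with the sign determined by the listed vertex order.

Work in coordinates with A = (0, 0), H = (1, 0), X = (0, 1), G = (2, 4).
1. J is the centroid of triangle HXG ⇒ J = (1, 5/3)
2. F is the intersection of line XJ and line HA ⇒ F = (-3/2, 0)
3. S is where the line through A parallel to FJ meets line XG ⇒ S = (-6/5, -4/5)
4. U is the intersection of line JA and line GX ⇒ U = (6, 10)
2·[UFS] = 9, 2·[SAF] = 6/5
[UFS]:[SAF] = 9:6/5 = 15/2

[UFS]:[SAF] = 15/2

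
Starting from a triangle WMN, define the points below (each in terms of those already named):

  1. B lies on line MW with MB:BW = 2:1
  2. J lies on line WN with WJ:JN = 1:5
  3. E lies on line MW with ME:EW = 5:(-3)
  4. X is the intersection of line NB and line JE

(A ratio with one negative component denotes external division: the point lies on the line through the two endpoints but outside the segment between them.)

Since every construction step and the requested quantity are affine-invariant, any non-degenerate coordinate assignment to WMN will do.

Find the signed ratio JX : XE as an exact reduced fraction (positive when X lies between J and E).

JX:XE = -5/33

Work in coordinates with W = (0, 0), M = (1, 0), N = (0, 1).
1. B lies on line MW with MB:BW = 2:1 ⇒ B = (1/3, 0)
2. J lies on line WN with WJ:JN = 1:5 ⇒ J = (0, 1/6)
3. E lies on line MW with ME:EW = 5:(-3) ⇒ E = (-3/2, 0)
4. X is the intersection of line NB and line JE ⇒ X = (15/56, 11/56)
X = J + t·(E−J) with t = -5/28, so JX:XE = t:(1−t) = -5/28:33/28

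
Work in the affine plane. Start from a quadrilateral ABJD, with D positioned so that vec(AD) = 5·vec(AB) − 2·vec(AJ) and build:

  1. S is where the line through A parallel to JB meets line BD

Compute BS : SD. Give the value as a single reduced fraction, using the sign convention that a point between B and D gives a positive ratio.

Choose coordinates A = (0, 0), B = (1, 0), J = (0, 1), D = (5, -2).
1. S is where the line through A parallel to JB meets line BD ⇒ S = (-1, 1)
S = B + t·(D−B) with t = -1/2, so BS:SD = t:(1−t) = -1/2:3/2

BS:SD = -1/3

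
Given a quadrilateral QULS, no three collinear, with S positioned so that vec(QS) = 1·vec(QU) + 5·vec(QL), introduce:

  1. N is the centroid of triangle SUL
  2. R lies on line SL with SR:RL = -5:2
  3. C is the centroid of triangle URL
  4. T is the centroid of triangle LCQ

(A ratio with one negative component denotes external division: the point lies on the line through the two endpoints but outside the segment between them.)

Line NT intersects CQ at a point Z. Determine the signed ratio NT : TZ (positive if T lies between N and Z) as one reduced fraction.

NT:TZ = 9

Set Q = (0, 0), U = (1, 0), L = (0, 1), S = (1, 5); any affine frame gives the same invariant.
1. N is the centroid of triangle SUL ⇒ N = (2/3, 2)
2. R lies on line SL with SR:RL = -5:2 ⇒ R = (-2/3, -5/3)
3. C is the centroid of triangle URL ⇒ C = (1/9, -2/9)
4. T is the centroid of triangle LCQ ⇒ T = (1/27, 7/27)
line NT meets CQ at Z = (-8/243, 16/243)
T = N + t·(Z−N) with t = 9/10, so NT:TZ = 9/10:1/10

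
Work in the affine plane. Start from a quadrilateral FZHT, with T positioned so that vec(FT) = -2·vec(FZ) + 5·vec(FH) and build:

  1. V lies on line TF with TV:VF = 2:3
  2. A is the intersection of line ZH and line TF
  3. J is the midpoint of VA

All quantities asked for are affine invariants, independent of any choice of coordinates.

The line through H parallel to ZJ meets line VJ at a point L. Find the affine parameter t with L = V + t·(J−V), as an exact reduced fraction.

Choose coordinates F = (0, 0), Z = (1, 0), H = (0, 1), T = (-2, 5).
1. V lies on line TF with TV:VF = 2:3 ⇒ V = (-6/5, 3)
2. A is the intersection of line ZH and line TF ⇒ A = (-2/3, 5/3)
3. J is the midpoint of VA ⇒ J = (-14/15, 7/3)
through H parallel to ZJ: direction (-29/15, 7/3); meets VJ at L = (-58/75, 29/15)
L = V + t·(J−V) with t = 8/5

t = 8/5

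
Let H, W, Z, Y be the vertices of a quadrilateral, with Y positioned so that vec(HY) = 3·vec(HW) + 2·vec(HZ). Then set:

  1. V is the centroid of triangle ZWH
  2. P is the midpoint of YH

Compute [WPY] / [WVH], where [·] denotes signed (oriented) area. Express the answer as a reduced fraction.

Choose coordinates H = (0, 0), W = (1, 0), Z = (0, 1), Y = (3, 2).
1. V is the centroid of triangle ZWH ⇒ V = (1/3, 1/3)
2. P is the midpoint of YH ⇒ P = (3/2, 1)
2·[WPY] = -1, 2·[WVH] = 1/3
[WPY]:[WVH] = -1:1/3 = -3

[WPY]:[WVH] = -3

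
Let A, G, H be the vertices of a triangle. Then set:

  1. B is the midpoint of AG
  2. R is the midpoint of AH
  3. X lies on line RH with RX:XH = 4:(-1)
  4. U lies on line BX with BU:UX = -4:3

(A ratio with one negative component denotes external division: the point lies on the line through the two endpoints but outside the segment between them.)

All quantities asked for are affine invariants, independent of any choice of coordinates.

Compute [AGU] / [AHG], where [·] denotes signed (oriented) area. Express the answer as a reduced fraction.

[AGU]:[AHG] = -14/3

Work in coordinates with A = (0, 0), G = (1, 0), H = (0, 1).
1. B is the midpoint of AG ⇒ B = (1/2, 0)
2. R is the midpoint of AH ⇒ R = (0, 1/2)
3. X lies on line RH with RX:XH = 4:(-1) ⇒ X = (0, 7/6)
4. U lies on line BX with BU:UX = -4:3 ⇒ U = (-3/2, 14/3)
2·[AGU] = 14/3, 2·[AHG] = -1
[AGU]:[AHG] = 14/3:-1 = -14/3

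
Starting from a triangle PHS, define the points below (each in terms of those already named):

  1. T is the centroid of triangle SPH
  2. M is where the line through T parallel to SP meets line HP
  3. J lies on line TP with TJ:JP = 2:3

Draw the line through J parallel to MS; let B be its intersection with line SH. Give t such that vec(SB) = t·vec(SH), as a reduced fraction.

Assign P = (0, 0), H = (1, 0), S = (0, 1) — the answer is frame-independent, so this choice is without loss of generality.
1. T is the centroid of triangle SPH ⇒ T = (1/3, 1/3)
2. M is where the line through T parallel to SP meets line HP ⇒ M = (1/3, 0)
3. J lies on line TP with TJ:JP = 2:3 ⇒ J = (1/5, 1/5)
through J parallel to MS: direction (-1/3, 1); meets SH at B = (-1/10, 11/10)
B = S + t·(H−S) with t = -1/10

t = -1/10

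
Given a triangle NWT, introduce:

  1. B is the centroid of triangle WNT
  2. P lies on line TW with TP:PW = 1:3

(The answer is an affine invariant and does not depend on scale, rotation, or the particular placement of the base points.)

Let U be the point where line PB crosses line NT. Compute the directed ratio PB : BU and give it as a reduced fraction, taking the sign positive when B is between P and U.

PB:BU = -1/4

Assign N = (0, 0), W = (1, 0), T = (0, 1) — the answer is frame-independent, so this choice is without loss of generality.
1. B is the centroid of triangle WNT ⇒ B = (1/3, 1/3)
2. P lies on line TW with TP:PW = 1:3 ⇒ P = (1/4, 3/4)
line PB meets NT at U = (0, 2)
B = P + t·(U−P) with t = -1/3, so PB:BU = -1/3:4/3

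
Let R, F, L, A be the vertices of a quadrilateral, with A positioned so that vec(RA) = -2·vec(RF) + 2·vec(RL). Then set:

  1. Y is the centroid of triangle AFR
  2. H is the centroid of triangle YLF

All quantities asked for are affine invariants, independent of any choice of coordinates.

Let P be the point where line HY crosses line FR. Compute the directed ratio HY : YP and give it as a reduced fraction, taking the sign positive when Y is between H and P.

Assign R = (0, 0), F = (1, 0), L = (0, 1), A = (-2, 2) — the answer is frame-independent, so this choice is without loss of generality.
1. Y is the centroid of triangle AFR ⇒ Y = (-1/3, 2/3)
2. H is the centroid of triangle YLF ⇒ H = (2/9, 5/9)
line HY meets FR at P = (3, 0)
Y = H + t·(P−H) with t = -1/5, so HY:YP = -1/5:6/5

HY:YP = -1/6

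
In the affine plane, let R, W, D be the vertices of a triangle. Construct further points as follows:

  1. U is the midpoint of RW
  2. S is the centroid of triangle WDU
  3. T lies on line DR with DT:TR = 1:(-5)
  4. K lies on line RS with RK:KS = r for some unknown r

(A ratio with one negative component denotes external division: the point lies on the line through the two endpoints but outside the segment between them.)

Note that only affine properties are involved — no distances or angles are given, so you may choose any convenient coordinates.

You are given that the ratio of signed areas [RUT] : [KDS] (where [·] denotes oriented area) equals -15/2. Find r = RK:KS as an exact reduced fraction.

Assign R = (0, 0), W = (1, 0), D = (0, 1) — the answer is frame-independent, so this choice is without loss of generality.
1. U is the midpoint of RW ⇒ U = (1/2, 0)
2. S is the centroid of triangle WDU ⇒ S = (1/2, 1/3)
3. T lies on line DR with DT:TR = 1:(-5) ⇒ T = (0, 5/4)
4. With RK:KS = r, write λ = r/(r+1) so K = R + λ·(S−R); K is affine-linear in λ
Every point depending on K is an affine combination of K and λ-independent points, so each such coordinate is linear in λ; the λ² term in each signed area is a multiple of (S−R)×(S−R) = 0, so 2·[RUT] and 2·[KDS] are each linear in λ. Evaluating at λ=0 and λ=1:
  2·[RUT] = 5/8,   2·[KDS] = 1/2·λ − 1/2
So [RUT]:[KDS] = (5/8) / (1/2·λ − 1/2). Setting this equal to -15/2:
  5/8 = -15/2·(1/2·λ − 1/2)  ⇒  λ = 5/6
Then r = λ/(1−λ) = (5/6)/(1/6) = 5. Check: with r = 5, K = (5/12, 5/18) and [RUT]:[KDS] = -15/2 as required.

r = 5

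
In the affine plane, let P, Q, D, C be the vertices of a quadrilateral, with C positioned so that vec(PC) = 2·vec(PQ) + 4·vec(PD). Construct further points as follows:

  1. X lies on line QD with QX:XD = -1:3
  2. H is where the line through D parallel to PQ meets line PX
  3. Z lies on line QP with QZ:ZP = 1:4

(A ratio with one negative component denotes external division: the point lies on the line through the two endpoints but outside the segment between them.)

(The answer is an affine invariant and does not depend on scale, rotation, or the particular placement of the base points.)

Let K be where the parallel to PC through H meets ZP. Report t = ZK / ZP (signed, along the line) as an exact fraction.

Work in coordinates with P = (0, 0), Q = (1, 0), D = (0, 1), C = (2, 4).
1. X lies on line QD with QX:XD = -1:3 ⇒ X = (3/2, -1/2)
2. H is where the line through D parallel to PQ meets line PX ⇒ H = (-3, 1)
3. Z lies on line QP with QZ:ZP = 1:4 ⇒ Z = (4/5, 0)
through H parallel to PC: direction (2, 4); meets ZP at K = (-7/2, 0)
K = Z + t·(P−Z) with t = 43/8

t = 43/8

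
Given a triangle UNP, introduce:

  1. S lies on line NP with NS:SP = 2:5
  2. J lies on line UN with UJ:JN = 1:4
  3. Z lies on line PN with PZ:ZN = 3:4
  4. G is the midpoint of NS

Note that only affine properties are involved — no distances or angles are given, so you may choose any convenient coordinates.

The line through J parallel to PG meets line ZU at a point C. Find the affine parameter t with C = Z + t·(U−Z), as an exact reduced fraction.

t = 4/5

Work in coordinates with U = (0, 0), N = (1, 0), P = (0, 1).
1. S lies on line NP with NS:SP = 2:5 ⇒ S = (5/7, 2/7)
2. J lies on line UN with UJ:JN = 1:4 ⇒ J = (1/5, 0)
3. Z lies on line PN with PZ:ZN = 3:4 ⇒ Z = (3/7, 4/7)
4. G is the midpoint of NS ⇒ G = (6/7, 1/7)
through J parallel to PG: direction (6/7, -6/7); meets ZU at C = (3/35, 4/35)
C = Z + t·(U−Z) with t = 4/5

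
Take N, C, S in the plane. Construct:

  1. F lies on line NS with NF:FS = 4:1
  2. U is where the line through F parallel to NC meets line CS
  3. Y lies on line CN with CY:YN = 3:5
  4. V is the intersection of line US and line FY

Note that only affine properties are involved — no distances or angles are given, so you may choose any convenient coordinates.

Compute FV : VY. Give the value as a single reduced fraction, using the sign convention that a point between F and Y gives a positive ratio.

FV:VY = -8/15

Choose coordinates N = (0, 0), C = (1, 0), S = (0, 1).
1. F lies on line NS with NF:FS = 4:1 ⇒ F = (0, 4/5)
2. U is where the line through F parallel to NC meets line CS ⇒ U = (1/5, 4/5)
3. Y lies on line CN with CY:YN = 3:5 ⇒ Y = (5/8, 0)
4. V is the intersection of line US and line FY ⇒ V = (-5/7, 12/7)
V = F + t·(Y−F) with t = -8/7, so FV:VY = t:(1−t) = -8/7:15/7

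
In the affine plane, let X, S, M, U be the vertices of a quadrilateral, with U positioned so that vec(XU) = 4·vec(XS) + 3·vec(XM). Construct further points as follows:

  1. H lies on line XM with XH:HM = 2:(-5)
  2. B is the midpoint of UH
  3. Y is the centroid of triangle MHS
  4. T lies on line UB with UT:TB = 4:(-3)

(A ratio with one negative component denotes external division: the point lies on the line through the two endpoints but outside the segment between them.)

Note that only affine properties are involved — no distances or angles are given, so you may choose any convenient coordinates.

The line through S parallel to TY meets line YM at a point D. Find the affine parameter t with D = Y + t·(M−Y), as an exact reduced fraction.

t = -31/48

Set X = (0, 0), S = (1, 0), M = (0, 1), U = (4, 3); any affine frame gives the same invariant.
1. H lies on line XM with XH:HM = 2:(-5) ⇒ H = (0, -2/3)
2. B is the midpoint of UH ⇒ B = (2, 7/6)
3. Y is the centroid of triangle MHS ⇒ Y = (1/3, 1/9)
4. T lies on line UB with UT:TB = 4:(-3) ⇒ T = (-4, -13/3)
through S parallel to TY: direction (13/3, 40/9); meets YM at D = (79/144, -25/54)
D = Y + t·(M−Y) with t = -31/48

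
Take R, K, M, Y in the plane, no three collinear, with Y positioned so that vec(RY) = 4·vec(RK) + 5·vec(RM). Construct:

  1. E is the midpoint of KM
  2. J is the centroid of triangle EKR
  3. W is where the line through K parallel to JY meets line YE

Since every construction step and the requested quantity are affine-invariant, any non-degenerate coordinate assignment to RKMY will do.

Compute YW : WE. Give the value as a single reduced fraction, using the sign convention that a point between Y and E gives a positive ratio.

Choose coordinates R = (0, 0), K = (1, 0), M = (0, 1), Y = (4, 5).
1. E is the midpoint of KM ⇒ E = (1/2, 1/2)
2. J is the centroid of triangle EKR ⇒ J = (1/2, 1/6)
3. W is where the line through K parallel to JY meets line YE ⇒ W = (13, 116/7)
W = Y + t·(E−Y) with t = -18/7, so YW:WE = t:(1−t) = -18/7:25/7

YW:WE = -18/25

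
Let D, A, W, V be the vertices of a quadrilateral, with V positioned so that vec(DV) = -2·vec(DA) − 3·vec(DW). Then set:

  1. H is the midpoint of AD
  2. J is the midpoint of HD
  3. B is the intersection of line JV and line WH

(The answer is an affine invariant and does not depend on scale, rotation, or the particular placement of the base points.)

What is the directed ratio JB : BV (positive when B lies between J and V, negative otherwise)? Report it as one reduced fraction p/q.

Set D = (0, 0), A = (1, 0), W = (0, 1), V = (-2, -3); any affine frame gives the same invariant.
1. H is the midpoint of AD ⇒ H = (1/2, 0)
2. J is the midpoint of HD ⇒ J = (1/4, 0)
3. B is the intersection of line JV and line WH ⇒ B = (2/5, 1/5)
B = J + t·(V−J) with t = -1/15, so JB:BV = t:(1−t) = -1/15:16/15

JB:BV = -1/16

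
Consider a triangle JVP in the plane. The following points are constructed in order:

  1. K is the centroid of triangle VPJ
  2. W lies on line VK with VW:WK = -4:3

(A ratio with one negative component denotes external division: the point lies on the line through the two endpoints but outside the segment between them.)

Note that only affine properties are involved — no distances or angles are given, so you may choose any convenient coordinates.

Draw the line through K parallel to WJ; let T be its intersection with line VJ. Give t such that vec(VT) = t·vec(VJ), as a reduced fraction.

t = 1/4

Work in coordinates with J = (0, 0), V = (1, 0), P = (0, 1).
1. K is the centroid of triangle VPJ ⇒ K = (1/3, 1/3)
2. W lies on line VK with VW:WK = -4:3 ⇒ W = (-5/3, 4/3)
through K parallel to WJ: direction (5/3, -4/3); meets VJ at T = (3/4, 0)
T = V + t·(J−V) with t = 1/4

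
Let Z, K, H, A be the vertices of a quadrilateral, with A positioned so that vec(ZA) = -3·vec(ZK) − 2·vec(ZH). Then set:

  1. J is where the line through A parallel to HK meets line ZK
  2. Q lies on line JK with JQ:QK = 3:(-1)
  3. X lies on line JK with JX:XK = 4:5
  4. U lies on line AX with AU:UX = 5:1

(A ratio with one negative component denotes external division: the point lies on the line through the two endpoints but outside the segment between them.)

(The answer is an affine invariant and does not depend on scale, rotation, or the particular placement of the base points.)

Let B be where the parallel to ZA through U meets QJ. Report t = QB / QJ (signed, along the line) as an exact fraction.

t = 107/162

Work in coordinates with Z = (0, 0), K = (1, 0), H = (0, 1), A = (-3, -2).
1. J is where the line through A parallel to HK meets line ZK ⇒ J = (-5, 0)
2. Q lies on line JK with JQ:QK = 3:(-1) ⇒ Q = (4, 0)
3. X lies on line JK with JX:XK = 4:5 ⇒ X = (-7/3, 0)
4. U lies on line AX with AU:UX = 5:1 ⇒ U = (-22/9, -1/3)
through U parallel to ZA: direction (-3, -2); meets QJ at B = (-35/18, 0)
B = Q + t·(J−Q) with t = 107/162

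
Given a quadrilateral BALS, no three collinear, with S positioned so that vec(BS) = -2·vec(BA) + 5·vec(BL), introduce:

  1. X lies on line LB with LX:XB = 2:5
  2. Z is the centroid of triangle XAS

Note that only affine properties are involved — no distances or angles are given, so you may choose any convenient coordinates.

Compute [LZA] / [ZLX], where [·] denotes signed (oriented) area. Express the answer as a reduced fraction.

[LZA]:[ZLX] = 6

Work in coordinates with B = (0, 0), A = (1, 0), L = (0, 1), S = (-2, 5).
1. X lies on line LB with LX:XB = 2:5 ⇒ X = (0, 5/7)
2. Z is the centroid of triangle XAS ⇒ Z = (-1/3, 40/21)
2·[LZA] = -4/7, 2·[ZLX] = -2/21
[LZA]:[ZLX] = -4/7:-2/21 = 6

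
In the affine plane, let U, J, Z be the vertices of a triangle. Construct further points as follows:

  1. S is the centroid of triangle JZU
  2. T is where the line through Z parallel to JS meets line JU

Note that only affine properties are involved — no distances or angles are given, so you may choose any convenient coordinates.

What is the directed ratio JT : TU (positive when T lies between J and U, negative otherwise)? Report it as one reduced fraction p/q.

Choose coordinates U = (0, 0), J = (1, 0), Z = (0, 1).
1. S is the centroid of triangle JZU ⇒ S = (1/3, 1/3)
2. T is where the line through Z parallel to JS meets line JU ⇒ T = (2, 0)
T = J + t·(U−J) with t = -1, so JT:TU = t:(1−t) = -1:2

JT:TU = -1/2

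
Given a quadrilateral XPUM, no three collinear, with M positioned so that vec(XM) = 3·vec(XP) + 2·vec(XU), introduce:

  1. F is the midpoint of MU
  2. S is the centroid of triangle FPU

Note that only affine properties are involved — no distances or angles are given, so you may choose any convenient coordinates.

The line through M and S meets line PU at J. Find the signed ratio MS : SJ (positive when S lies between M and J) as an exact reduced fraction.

Assign X = (0, 0), P = (1, 0), U = (0, 1), M = (3, 2) — the answer is frame-independent, so this choice is without loss of generality.
1. F is the midpoint of MU ⇒ F = (3/2, 3/2)
2. S is the centroid of triangle FPU ⇒ S = (5/6, 5/6)
line MS meets PU at J = (2/5, 3/5)
S = M + t·(J−M) with t = 5/6, so MS:SJ = 5/6:1/6

MS:SJ = 5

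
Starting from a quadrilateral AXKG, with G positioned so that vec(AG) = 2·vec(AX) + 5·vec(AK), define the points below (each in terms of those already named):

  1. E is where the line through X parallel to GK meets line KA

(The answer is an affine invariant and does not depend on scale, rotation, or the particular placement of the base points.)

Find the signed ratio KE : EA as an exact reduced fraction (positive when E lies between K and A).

Work in coordinates with A = (0, 0), X = (1, 0), K = (0, 1), G = (2, 5).
1. E is where the line through X parallel to GK meets line KA ⇒ E = (0, -2)
E = K + t·(A−K) with t = 3, so KE:EA = t:(1−t) = 3:-2

KE:EA = -3/2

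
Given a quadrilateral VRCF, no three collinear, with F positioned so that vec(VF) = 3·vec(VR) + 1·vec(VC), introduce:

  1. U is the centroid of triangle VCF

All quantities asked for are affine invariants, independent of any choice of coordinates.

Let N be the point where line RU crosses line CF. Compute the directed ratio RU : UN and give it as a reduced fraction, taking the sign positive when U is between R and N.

RU:UN = 2

Set V = (0, 0), R = (1, 0), C = (0, 1), F = (3, 1); any affine frame gives the same invariant.
1. U is the centroid of triangle VCF ⇒ U = (1, 2/3)
line RU meets CF at N = (1, 1)
U = R + t·(N−R) with t = 2/3, so RU:UN = 2/3:1/3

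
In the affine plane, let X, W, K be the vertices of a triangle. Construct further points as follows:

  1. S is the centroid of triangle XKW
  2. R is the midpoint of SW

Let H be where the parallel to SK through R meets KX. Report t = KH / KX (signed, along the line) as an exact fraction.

Assign X = (0, 0), W = (1, 0), K = (0, 1) — the answer is frame-independent, so this choice is without loss of generality.
1. S is the centroid of triangle XKW ⇒ S = (1/3, 1/3)
2. R is the midpoint of SW ⇒ R = (2/3, 1/6)
through R parallel to SK: direction (-1/3, 2/3); meets KX at H = (0, 3/2)
H = K + t·(X−K) with t = -1/2

t = -1/2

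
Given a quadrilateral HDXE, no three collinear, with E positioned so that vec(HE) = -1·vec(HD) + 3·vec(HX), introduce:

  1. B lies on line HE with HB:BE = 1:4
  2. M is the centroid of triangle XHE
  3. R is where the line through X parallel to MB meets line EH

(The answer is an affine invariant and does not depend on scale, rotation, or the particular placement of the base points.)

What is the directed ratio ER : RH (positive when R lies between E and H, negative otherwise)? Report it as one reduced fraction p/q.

Assign H = (0, 0), D = (1, 0), X = (0, 1), E = (-1, 3) — the answer is frame-independent, so this choice is without loss of generality.
1. B lies on line HE with HB:BE = 1:4 ⇒ B = (-1/5, 3/5)
2. M is the centroid of triangle XHE ⇒ M = (-1/3, 4/3)
3. R is where the line through X parallel to MB meets line EH ⇒ R = (2/5, -6/5)
R = E + t·(H−E) with t = 7/5, so ER:RH = t:(1−t) = 7/5:-2/5

ER:RH = -7/2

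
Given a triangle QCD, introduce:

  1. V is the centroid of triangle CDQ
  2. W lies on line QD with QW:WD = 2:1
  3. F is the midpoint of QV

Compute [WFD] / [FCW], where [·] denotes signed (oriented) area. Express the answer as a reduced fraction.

Assign Q = (0, 0), C = (1, 0), D = (0, 1) — the answer is frame-independent, so this choice is without loss of generality.
1. V is the centroid of triangle CDQ ⇒ V = (1/3, 1/3)
2. W lies on line QD with QW:WD = 2:1 ⇒ W = (0, 2/3)
3. F is the midpoint of QV ⇒ F = (1/6, 1/6)
2·[WFD] = 1/18, 2·[FCW] = 7/18
[WFD]:[FCW] = 1/18:7/18 = 1/7

[WFD]:[FCW] = 1/7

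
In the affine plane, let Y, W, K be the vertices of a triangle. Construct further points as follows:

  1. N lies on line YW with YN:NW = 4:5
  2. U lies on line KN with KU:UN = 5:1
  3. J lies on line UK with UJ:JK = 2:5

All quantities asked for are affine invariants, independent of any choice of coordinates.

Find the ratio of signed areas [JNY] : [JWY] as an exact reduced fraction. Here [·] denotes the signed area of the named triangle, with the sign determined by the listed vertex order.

Set Y = (0, 0), W = (1, 0), K = (0, 1); any affine frame gives the same invariant.
1. N lies on line YW with YN:NW = 4:5 ⇒ N = (4/9, 0)
2. U lies on line KN with KU:UN = 5:1 ⇒ U = (10/27, 1/6)
3. J lies on line UK with UJ:JK = 2:5 ⇒ J = (50/189, 17/42)
2·[JNY] = -34/189, 2·[JWY] = -17/42
[JNY]:[JWY] = -34/189:-17/42 = 4/9

[JNY]:[JWY] = 4/9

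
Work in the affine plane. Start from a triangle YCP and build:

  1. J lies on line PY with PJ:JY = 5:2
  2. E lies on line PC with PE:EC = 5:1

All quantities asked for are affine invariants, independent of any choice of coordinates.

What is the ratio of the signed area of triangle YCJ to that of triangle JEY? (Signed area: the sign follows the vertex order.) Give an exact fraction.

Set Y = (0, 0), C = (1, 0), P = (0, 1); any affine frame gives the same invariant.
1. J lies on line PY with PJ:JY = 5:2 ⇒ J = (0, 2/7)
2. E lies on line PC with PE:EC = 5:1 ⇒ E = (5/6, 1/6)
2·[YCJ] = 2/7, 2·[JEY] = -5/21
[YCJ]:[JEY] = 2/7:-5/21 = -6/5

[YCJ]:[JEY] = -6/5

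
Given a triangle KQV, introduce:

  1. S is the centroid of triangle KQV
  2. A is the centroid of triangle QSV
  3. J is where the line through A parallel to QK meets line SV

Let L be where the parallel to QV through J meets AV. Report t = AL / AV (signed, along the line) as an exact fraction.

t = -3/2

Assign K = (0, 0), Q = (1, 0), V = (0, 1) — the answer is frame-independent, so this choice is without loss of generality.
1. S is the centroid of triangle KQV ⇒ S = (1/3, 1/3)
2. A is the centroid of triangle QSV ⇒ A = (4/9, 4/9)
3. J is where the line through A parallel to QK meets line SV ⇒ J = (5/18, 4/9)
through J parallel to QV: direction (-1, 1); meets AV at L = (10/9, -7/18)
L = A + t·(V−A) with t = -3/2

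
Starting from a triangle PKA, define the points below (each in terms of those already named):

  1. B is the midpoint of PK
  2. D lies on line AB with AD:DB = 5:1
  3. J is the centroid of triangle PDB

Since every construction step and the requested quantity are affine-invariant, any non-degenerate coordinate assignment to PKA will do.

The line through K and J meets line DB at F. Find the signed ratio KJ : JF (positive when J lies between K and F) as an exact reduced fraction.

Set P = (0, 0), K = (1, 0), A = (0, 1); any affine frame gives the same invariant.
1. B is the midpoint of PK ⇒ B = (1/2, 0)
2. D lies on line AB with AD:DB = 5:1 ⇒ D = (5/12, 1/6)
3. J is the centroid of triangle PDB ⇒ J = (11/36, 1/18)
line KJ meets DB at F = (23/48, 1/24)
J = K + t·(F−K) with t = 4/3, so KJ:JF = 4/3:-1/3

KJ:JF = -4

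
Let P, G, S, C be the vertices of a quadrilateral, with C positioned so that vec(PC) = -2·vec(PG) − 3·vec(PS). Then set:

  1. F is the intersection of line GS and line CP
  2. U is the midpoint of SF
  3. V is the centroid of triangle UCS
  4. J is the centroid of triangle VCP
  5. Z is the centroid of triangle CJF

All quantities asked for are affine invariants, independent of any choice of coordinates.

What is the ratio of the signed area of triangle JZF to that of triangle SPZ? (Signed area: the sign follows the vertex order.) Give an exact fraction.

Assign P = (0, 0), G = (1, 0), S = (0, 1), C = (-2, -3) — the answer is frame-independent, so this choice is without loss of generality.
1. F is the intersection of line GS and line CP ⇒ F = (2/5, 3/5)
2. U is the midpoint of SF ⇒ U = (1/5, 4/5)
3. V is the centroid of triangle UCS ⇒ V = (-3/5, -2/5)
4. J is the centroid of triangle VCP ⇒ J = (-13/15, -17/15)
5. Z is the centroid of triangle CJF ⇒ Z = (-37/45, -53/45)
2·[JZF] = 2/15, 2·[SPZ] = -37/45
[JZF]:[SPZ] = 2/15:-37/45 = -6/37

[JZF]:[SPZ] = -6/37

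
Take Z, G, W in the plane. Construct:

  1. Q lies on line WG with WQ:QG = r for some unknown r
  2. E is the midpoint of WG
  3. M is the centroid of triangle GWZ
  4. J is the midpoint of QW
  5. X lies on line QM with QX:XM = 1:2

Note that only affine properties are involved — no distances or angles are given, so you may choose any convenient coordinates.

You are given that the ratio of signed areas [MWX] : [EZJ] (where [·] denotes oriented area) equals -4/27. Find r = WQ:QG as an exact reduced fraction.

r = -1/3

Set Z = (0, 0), G = (1, 0), W = (0, 1); any affine frame gives the same invariant.
1. With WQ:QG = r, write λ = r/(r+1) so Q = W + λ·(G−W); Q is affine-linear in λ
2. E is the midpoint of WG ⇒ E = (1/2, 1/2)
3. M is the centroid of triangle GWZ ⇒ M = (1/3, 1/3)
4. J is the midpoint of QW ⇒ J is an affine combination of earlier points and hence also affine-linear in λ
5. X lies on line QM with QX:XM = 1:2 ⇒ X is an affine combination of earlier points and hence also affine-linear in λ
Every point depending on Q is an affine combination of Q and λ-independent points, so each such coordinate is linear in λ; the λ² term in each signed area is a multiple of (G−W)×(G−W) = 0, so 2·[MWX] and 2·[EZJ] are each linear in λ. Evaluating at λ=0 and λ=1:
  2·[MWX] = -2/9·λ,   2·[EZJ] = 1/2·λ − 1/2
So [MWX]:[EZJ] = (-2/9·λ) / (1/2·λ − 1/2). Setting this equal to -4/27:
  -2/9·λ = -4/27·(1/2·λ − 1/2)  ⇒  λ = -1/2
Then r = λ/(1−λ) = (-1/2)/(3/2) = -1/3. Check: with r = -1/3, Q = (-1/2, 3/2) and [MWX]:[EZJ] = -4/27 as required.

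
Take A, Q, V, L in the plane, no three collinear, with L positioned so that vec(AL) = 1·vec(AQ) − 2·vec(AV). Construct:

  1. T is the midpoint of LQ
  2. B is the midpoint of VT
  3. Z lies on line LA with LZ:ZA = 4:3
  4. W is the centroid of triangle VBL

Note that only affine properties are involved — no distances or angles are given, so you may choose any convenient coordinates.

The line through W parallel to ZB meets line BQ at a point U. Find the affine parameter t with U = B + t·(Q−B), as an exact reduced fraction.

Assign A = (0, 0), Q = (1, 0), V = (0, 1), L = (1, -2) — the answer is frame-independent, so this choice is without loss of generality.
1. T is the midpoint of LQ ⇒ T = (1, -1)
2. B is the midpoint of VT ⇒ B = (1/2, 0)
3. Z lies on line LA with LZ:ZA = 4:3 ⇒ Z = (3/7, -6/7)
4. W is the centroid of triangle VBL ⇒ W = (1/2, -1/3)
through W parallel to ZB: direction (1/14, 6/7); meets BQ at U = (19/36, 0)
U = B + t·(Q−B) with t = 1/18

t = 1/18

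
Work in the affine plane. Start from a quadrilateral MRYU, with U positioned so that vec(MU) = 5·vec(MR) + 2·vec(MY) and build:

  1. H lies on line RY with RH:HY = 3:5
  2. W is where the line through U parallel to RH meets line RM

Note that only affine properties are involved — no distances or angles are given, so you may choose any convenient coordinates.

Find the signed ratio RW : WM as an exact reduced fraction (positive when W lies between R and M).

Work in coordinates with M = (0, 0), R = (1, 0), Y = (0, 1), U = (5, 2).
1. H lies on line RY with RH:HY = 3:5 ⇒ H = (5/8, 3/8)
2. W is where the line through U parallel to RH meets line RM ⇒ W = (7, 0)
W = R + t·(M−R) with t = -6, so RW:WM = t:(1−t) = -6:7

RW:WM = -6/7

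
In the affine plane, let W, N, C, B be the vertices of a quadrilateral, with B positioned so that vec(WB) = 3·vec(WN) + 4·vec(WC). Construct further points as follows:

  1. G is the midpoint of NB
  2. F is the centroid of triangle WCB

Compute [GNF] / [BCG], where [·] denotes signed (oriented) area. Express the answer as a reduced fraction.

Choose coordinates W = (0, 0), N = (1, 0), C = (0, 1), B = (3, 4).
1. G is the midpoint of NB ⇒ G = (2, 2)
2. F is the centroid of triangle WCB ⇒ F = (1, 5/3)
2·[GNF] = -5/3, 2·[BCG] = 3
[GNF]:[BCG] = -5/3:3 = -5/9

[GNF]:[BCG] = -5/9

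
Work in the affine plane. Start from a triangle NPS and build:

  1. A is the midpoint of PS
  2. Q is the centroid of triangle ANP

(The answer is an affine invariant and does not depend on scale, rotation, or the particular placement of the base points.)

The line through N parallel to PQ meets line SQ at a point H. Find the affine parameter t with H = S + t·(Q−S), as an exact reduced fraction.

Choose coordinates N = (0, 0), P = (1, 0), S = (0, 1).
1. A is the midpoint of PS ⇒ A = (1/2, 1/2)
2. Q is the centroid of triangle ANP ⇒ Q = (1/2, 1/6)
through N parallel to PQ: direction (-1/2, 1/6); meets SQ at H = (3/4, -1/4)
H = S + t·(Q−S) with t = 3/2

t = 3/2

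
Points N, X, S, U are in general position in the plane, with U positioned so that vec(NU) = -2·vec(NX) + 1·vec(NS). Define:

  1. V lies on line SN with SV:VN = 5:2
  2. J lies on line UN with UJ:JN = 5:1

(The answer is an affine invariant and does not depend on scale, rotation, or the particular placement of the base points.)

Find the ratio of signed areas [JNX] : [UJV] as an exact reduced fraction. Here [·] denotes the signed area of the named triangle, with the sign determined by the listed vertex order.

[JNX]:[UJV] = 7/20

Choose coordinates N = (0, 0), X = (1, 0), S = (0, 1), U = (-2, 1).
1. V lies on line SN with SV:VN = 5:2 ⇒ V = (0, 2/7)
2. J lies on line UN with UJ:JN = 5:1 ⇒ J = (-1/3, 1/6)
2·[JNX] = 1/6, 2·[UJV] = 10/21
[JNX]:[UJV] = 1/6:10/21 = 7/20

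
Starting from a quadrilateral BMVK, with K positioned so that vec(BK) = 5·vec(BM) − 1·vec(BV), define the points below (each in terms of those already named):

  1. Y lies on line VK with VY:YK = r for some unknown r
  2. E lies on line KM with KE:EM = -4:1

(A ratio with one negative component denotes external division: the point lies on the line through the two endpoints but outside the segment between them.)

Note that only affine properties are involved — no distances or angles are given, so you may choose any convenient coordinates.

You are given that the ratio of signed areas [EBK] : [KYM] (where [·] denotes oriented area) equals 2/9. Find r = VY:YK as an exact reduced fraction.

r = -1/2

Set B = (0, 0), M = (1, 0), V = (0, 1), K = (5, -1); any affine frame gives the same invariant.
1. With VY:YK = r, write λ = r/(r+1) so Y = V + λ·(K−V); Y is affine-linear in λ
2. E lies on line KM with KE:EM = -4:1 ⇒ E = (-1/3, 1/3)
Every point depending on Y is an affine combination of Y and λ-independent points, so each such coordinate is linear in λ; the λ² term in each signed area is a multiple of (K−V)×(K−V) = 0, so 2·[EBK] and 2·[KYM] are each linear in λ. Evaluating at λ=0 and λ=1:
  2·[EBK] = 4/3,   2·[KYM] = -3·λ + 3
So [EBK]:[KYM] = (4/3) / (-3·λ + 3). Setting this equal to 2/9:
  4/3 = 2/9·(-3·λ + 3)  ⇒  λ = -1
Then r = λ/(1−λ) = (-1)/(2) = -1/2. Check: with r = -1/2, Y = (-5, 3) and [EBK]:[KYM] = 2/9 as required.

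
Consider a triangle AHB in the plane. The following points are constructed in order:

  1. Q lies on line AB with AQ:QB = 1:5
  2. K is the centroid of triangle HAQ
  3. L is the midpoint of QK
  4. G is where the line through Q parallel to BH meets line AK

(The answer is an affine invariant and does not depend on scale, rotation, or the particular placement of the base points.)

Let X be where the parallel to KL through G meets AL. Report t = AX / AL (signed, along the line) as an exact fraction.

t = 3/7

Choose coordinates A = (0, 0), H = (1, 0), B = (0, 1).
1. Q lies on line AB with AQ:QB = 1:5 ⇒ Q = (0, 1/6)
2. K is the centroid of triangle HAQ ⇒ K = (1/3, 1/18)
3. L is the midpoint of QK ⇒ L = (1/6, 1/9)
4. G is where the line through Q parallel to BH meets line AK ⇒ G = (1/7, 1/42)
through G parallel to KL: direction (-1/6, 1/18); meets AL at X = (1/14, 1/21)
X = A + t·(L−A) with t = 3/7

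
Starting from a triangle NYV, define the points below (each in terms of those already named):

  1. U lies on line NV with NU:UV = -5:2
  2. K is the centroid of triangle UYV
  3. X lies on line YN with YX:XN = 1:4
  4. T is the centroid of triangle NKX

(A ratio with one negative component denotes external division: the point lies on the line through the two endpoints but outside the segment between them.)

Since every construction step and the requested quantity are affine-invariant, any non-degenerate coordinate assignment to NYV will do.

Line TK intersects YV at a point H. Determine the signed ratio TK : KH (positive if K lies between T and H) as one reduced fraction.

Set N = (0, 0), Y = (1, 0), V = (0, 1); any affine frame gives the same invariant.
1. U lies on line NV with NU:UV = -5:2 ⇒ U = (0, 5/3)
2. K is the centroid of triangle UYV ⇒ K = (1/3, 8/9)
3. X lies on line YN with YX:XN = 1:4 ⇒ X = (4/5, 0)
4. T is the centroid of triangle NKX ⇒ T = (17/45, 8/27)
line TK meets YV at H = (13/37, 24/37)
K = T + t·(H−T) with t = 37/22, so TK:KH = 37/22:-15/22

TK:KH = -37/15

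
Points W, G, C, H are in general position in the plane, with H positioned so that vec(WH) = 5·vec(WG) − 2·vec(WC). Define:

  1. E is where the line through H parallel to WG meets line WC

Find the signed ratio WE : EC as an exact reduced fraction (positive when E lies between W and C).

Choose coordinates W = (0, 0), G = (1, 0), C = (0, 1), H = (5, -2).
1. E is where the line through H parallel to WG meets line WC ⇒ E = (0, -2)
E = W + t·(C−W) with t = -2, so WE:EC = t:(1−t) = -2:3

WE:EC = -2/3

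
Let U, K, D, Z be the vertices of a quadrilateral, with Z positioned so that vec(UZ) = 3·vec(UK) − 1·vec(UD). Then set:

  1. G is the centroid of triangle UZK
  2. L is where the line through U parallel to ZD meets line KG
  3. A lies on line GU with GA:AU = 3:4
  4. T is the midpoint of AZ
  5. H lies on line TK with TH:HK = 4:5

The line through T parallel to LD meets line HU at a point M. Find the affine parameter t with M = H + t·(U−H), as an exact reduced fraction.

t = -8/73

Set U = (0, 0), K = (1, 0), D = (0, 1), Z = (3, -1); any affine frame gives the same invariant.
1. G is the centroid of triangle UZK ⇒ G = (4/3, -1/3)
2. L is where the line through U parallel to ZD meets line KG ⇒ L = (3, -2)
3. A lies on line GU with GA:AU = 3:4 ⇒ A = (16/21, -4/21)
4. T is the midpoint of AZ ⇒ T = (79/42, -25/42)
5. H lies on line TK with TH:HK = 4:5 ⇒ H = (563/378, -125/378)
through T parallel to LD: direction (-3, 3); meets HU at M = (1689/1022, -375/1022)
M = H + t·(U−H) with t = -8/73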